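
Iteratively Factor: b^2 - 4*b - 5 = (b + 1)*(b - 5)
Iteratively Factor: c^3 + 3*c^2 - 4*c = (c)*(c^2 + 3*c - 4) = c*(c + 4)*(c - 1)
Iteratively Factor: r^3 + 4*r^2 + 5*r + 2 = (r + 2)*(r^2 + 2*r + 1) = (r + 1)*(r + 2)*(r + 1)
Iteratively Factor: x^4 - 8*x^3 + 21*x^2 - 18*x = (x)*(x^3 - 8*x^2 + 21*x - 18) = x*(x - 3)*(x^2 - 5*x + 6) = x*(x - 3)*(x - 2)*(x - 3)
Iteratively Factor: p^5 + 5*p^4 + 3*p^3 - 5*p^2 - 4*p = (p)*(p^4 + 5*p^3 + 3*p^2 - 5*p - 4) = p*(p + 1)*(p^3 + 4*p^2 - p - 4) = p*(p - 1)*(p + 1)*(p^2 + 5*p + 4) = p*(p - 1)*(p + 1)*(p + 4)*(p + 1)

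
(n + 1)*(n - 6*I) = n^2 + n - 6*I*n - 6*I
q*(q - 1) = q^2 - q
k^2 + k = k*(k + 1)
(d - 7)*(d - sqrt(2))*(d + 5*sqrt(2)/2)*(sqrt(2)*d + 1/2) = sqrt(2)*d^4 - 7*sqrt(2)*d^3 + 7*d^3/2 - 49*d^2/2 - 17*sqrt(2)*d^2/4 - 5*d/2 + 119*sqrt(2)*d/4 + 35/2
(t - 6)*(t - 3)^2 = t^3 - 12*t^2 + 45*t - 54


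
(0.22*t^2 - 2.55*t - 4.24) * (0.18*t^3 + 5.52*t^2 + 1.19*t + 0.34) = 0.0396*t^5 + 0.7554*t^4 - 14.5774*t^3 - 26.3645*t^2 - 5.9126*t - 1.4416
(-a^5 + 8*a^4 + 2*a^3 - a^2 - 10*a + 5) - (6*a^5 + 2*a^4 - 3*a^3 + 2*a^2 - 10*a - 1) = -7*a^5 + 6*a^4 + 5*a^3 - 3*a^2 + 6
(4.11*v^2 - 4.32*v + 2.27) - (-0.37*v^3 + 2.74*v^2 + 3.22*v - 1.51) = 0.37*v^3 + 1.37*v^2 - 7.54*v + 3.78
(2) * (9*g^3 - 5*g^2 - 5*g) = 18*g^3 - 10*g^2 - 10*g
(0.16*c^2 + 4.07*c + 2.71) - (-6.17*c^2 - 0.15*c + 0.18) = 6.33*c^2 + 4.22*c + 2.53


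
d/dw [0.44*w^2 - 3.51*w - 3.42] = 0.88*w - 3.51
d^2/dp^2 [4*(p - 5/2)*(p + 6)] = 8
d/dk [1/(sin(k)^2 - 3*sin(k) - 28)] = (3 - 2*sin(k))*cos(k)/((sin(k) - 7)^2*(sin(k) + 4)^2)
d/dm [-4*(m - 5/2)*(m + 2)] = 2 - 8*m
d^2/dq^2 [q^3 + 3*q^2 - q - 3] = 6*q + 6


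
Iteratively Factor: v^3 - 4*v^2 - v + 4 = (v + 1)*(v^2 - 5*v + 4) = (v - 4)*(v + 1)*(v - 1)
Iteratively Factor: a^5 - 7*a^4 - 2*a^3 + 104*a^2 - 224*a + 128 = (a - 4)*(a^4 - 3*a^3 - 14*a^2 + 48*a - 32) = (a - 4)^2*(a^3 + a^2 - 10*a + 8) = (a - 4)^2*(a - 2)*(a^2 + 3*a - 4) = (a - 4)^2*(a - 2)*(a + 4)*(a - 1)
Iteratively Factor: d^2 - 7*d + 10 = (d - 2)*(d - 5)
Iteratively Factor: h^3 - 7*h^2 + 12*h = (h - 4)*(h^2 - 3*h) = (h - 4)*(h - 3)*(h)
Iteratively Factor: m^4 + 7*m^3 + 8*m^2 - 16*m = (m + 4)*(m^3 + 3*m^2 - 4*m) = m*(m + 4)*(m^2 + 3*m - 4) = m*(m + 4)^2*(m - 1)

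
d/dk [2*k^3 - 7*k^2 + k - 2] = 6*k^2 - 14*k + 1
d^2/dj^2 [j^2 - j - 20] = 2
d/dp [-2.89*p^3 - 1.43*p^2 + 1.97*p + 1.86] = -8.67*p^2 - 2.86*p + 1.97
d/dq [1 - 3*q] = -3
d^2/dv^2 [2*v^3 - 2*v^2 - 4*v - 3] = 12*v - 4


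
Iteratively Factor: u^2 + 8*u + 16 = (u + 4)*(u + 4)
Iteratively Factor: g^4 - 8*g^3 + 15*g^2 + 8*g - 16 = (g + 1)*(g^3 - 9*g^2 + 24*g - 16) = (g - 1)*(g + 1)*(g^2 - 8*g + 16) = (g - 4)*(g - 1)*(g + 1)*(g - 4)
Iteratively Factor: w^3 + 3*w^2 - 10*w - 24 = (w + 2)*(w^2 + w - 12) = (w - 3)*(w + 2)*(w + 4)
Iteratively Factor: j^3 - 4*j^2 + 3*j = (j - 1)*(j^2 - 3*j) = (j - 3)*(j - 1)*(j)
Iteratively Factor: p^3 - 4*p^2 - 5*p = (p + 1)*(p^2 - 5*p) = p*(p + 1)*(p - 5)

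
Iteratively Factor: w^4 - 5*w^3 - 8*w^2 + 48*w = (w)*(w^3 - 5*w^2 - 8*w + 48) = w*(w - 4)*(w^2 - w - 12) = w*(w - 4)*(w + 3)*(w - 4)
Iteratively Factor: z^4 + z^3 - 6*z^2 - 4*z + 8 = (z - 1)*(z^3 + 2*z^2 - 4*z - 8) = (z - 2)*(z - 1)*(z^2 + 4*z + 4) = (z - 2)*(z - 1)*(z + 2)*(z + 2)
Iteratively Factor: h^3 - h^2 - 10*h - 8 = (h + 2)*(h^2 - 3*h - 4) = (h - 4)*(h + 2)*(h + 1)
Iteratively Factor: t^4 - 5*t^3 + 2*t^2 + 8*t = (t + 1)*(t^3 - 6*t^2 + 8*t) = (t - 2)*(t + 1)*(t^2 - 4*t) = t*(t - 2)*(t + 1)*(t - 4)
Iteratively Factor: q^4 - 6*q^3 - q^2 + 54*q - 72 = (q - 4)*(q^3 - 2*q^2 - 9*q + 18) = (q - 4)*(q - 3)*(q^2 + q - 6) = (q - 4)*(q - 3)*(q + 3)*(q - 2)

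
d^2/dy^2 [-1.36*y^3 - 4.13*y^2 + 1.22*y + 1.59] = -8.16*y - 8.26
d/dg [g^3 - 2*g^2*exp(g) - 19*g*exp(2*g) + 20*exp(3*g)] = -2*g^2*exp(g) + 3*g^2 - 38*g*exp(2*g) - 4*g*exp(g) + 60*exp(3*g) - 19*exp(2*g)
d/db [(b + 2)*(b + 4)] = 2*b + 6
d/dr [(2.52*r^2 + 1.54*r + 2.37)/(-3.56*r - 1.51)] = (-8.9712*r^2 - 7.6104*r + 6.1118)/(12.6736*r^2 + 10.7512*r + 2.2801)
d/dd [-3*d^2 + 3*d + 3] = 3 - 6*d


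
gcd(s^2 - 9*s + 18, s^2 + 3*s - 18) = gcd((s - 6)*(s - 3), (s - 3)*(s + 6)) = s - 3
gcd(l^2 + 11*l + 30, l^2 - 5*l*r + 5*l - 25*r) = l + 5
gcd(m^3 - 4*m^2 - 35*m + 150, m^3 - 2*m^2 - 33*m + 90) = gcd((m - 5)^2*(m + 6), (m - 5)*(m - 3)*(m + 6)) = m^2 + m - 30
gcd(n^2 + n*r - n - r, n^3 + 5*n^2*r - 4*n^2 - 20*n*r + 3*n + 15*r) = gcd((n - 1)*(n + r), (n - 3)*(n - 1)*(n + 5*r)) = n - 1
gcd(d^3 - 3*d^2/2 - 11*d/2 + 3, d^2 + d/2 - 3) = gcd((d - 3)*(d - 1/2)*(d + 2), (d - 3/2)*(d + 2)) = d + 2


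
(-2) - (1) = -3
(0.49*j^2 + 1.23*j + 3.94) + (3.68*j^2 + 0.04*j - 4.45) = 4.17*j^2 + 1.27*j - 0.51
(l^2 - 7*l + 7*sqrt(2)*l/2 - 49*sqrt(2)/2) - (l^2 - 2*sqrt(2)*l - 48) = -7*l + 11*sqrt(2)*l/2 - 49*sqrt(2)/2 + 48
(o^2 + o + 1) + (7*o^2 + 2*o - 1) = 8*o^2 + 3*o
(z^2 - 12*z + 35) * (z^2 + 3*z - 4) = z^4 - 9*z^3 - 5*z^2 + 153*z - 140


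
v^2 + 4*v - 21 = (v - 3)*(v + 7)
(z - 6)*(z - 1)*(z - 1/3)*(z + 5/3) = z^4 - 17*z^3/3 - 35*z^2/9 + 107*z/9 - 10/3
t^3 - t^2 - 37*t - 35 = (t - 7)*(t + 1)*(t + 5)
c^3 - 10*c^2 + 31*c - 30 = (c - 5)*(c - 3)*(c - 2)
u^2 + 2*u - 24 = (u - 4)*(u + 6)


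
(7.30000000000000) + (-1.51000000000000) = 5.79000000000000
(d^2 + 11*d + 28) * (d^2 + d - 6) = d^4 + 12*d^3 + 33*d^2 - 38*d - 168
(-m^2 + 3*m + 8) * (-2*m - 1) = 2*m^3 - 5*m^2 - 19*m - 8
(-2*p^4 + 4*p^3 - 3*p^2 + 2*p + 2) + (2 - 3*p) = -2*p^4 + 4*p^3 - 3*p^2 - p + 4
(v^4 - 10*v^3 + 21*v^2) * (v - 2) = v^5 - 12*v^4 + 41*v^3 - 42*v^2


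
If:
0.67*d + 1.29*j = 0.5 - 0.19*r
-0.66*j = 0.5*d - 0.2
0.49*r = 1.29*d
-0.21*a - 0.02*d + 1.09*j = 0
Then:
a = -0.70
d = 0.57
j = -0.13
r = 1.49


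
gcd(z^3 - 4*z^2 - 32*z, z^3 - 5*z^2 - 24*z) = z^2 - 8*z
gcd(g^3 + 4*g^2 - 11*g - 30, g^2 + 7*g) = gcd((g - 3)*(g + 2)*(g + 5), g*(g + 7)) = 1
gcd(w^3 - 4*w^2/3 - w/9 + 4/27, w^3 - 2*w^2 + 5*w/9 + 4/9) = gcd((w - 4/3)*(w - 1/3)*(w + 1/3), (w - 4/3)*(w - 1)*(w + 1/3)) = w^2 - w - 4/9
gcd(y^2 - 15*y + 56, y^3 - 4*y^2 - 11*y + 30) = 1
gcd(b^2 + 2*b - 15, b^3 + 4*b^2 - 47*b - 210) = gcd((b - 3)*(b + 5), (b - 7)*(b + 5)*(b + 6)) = b + 5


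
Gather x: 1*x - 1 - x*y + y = x*(1 - y) + y - 1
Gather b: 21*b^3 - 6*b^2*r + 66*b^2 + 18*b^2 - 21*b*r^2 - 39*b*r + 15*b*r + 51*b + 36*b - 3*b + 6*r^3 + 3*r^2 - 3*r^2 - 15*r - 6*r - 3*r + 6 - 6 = 21*b^3 + b^2*(84 - 6*r) + b*(-21*r^2 - 24*r + 84) + 6*r^3 - 24*r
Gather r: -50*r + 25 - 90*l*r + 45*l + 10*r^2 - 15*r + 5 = 45*l + 10*r^2 + r*(-90*l - 65) + 30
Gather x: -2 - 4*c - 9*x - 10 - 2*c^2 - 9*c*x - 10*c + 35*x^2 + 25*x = -2*c^2 - 14*c + 35*x^2 + x*(16 - 9*c) - 12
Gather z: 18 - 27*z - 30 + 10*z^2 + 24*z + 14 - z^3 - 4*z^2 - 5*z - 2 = -z^3 + 6*z^2 - 8*z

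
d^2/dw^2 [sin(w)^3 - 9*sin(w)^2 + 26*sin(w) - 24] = -9*sin(w)^3 + 36*sin(w)^2 - 20*sin(w) - 18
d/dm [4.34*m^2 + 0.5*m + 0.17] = 8.68*m + 0.5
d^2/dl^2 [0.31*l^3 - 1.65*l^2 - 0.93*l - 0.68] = 1.86*l - 3.3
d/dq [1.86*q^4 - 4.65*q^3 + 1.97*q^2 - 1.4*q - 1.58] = 7.44*q^3 - 13.95*q^2 + 3.94*q - 1.4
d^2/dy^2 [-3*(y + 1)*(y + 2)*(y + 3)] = -18*y - 36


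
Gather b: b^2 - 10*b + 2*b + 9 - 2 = b^2 - 8*b + 7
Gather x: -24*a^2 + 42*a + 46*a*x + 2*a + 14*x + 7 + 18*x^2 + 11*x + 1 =-24*a^2 + 44*a + 18*x^2 + x*(46*a + 25) + 8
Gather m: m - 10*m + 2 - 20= -9*m - 18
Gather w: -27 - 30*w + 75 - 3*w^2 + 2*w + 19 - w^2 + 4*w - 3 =-4*w^2 - 24*w + 64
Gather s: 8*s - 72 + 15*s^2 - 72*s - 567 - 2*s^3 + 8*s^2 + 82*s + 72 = -2*s^3 + 23*s^2 + 18*s - 567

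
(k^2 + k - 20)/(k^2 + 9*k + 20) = (k - 4)/(k + 4)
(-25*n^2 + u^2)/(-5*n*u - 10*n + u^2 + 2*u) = (5*n + u)/(u + 2)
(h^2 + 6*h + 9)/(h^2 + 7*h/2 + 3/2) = 2*(h + 3)/(2*h + 1)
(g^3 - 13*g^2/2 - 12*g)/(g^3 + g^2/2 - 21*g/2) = (2*g^2 - 13*g - 24)/(2*g^2 + g - 21)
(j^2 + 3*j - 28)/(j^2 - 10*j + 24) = (j + 7)/(j - 6)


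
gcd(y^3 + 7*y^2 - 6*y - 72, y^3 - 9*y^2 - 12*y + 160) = y + 4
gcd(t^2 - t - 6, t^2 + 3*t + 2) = t + 2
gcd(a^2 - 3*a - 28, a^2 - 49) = a - 7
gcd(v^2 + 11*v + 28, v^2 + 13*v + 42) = v + 7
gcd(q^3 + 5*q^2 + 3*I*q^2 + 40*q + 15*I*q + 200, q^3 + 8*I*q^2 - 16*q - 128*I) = q + 8*I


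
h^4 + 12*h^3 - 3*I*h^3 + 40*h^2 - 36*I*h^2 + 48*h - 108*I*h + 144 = (h + 6)^2*(h - 4*I)*(h + I)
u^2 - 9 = (u - 3)*(u + 3)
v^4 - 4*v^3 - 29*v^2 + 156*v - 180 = (v - 5)*(v - 3)*(v - 2)*(v + 6)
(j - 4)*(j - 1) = j^2 - 5*j + 4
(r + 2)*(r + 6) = r^2 + 8*r + 12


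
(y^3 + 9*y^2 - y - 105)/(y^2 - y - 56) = (y^2 + 2*y - 15)/(y - 8)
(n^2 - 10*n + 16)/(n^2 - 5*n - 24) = (n - 2)/(n + 3)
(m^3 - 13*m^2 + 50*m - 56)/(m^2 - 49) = (m^2 - 6*m + 8)/(m + 7)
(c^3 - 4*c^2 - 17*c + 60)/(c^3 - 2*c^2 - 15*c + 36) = (c - 5)/(c - 3)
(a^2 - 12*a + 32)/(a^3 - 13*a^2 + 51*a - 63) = (a^2 - 12*a + 32)/(a^3 - 13*a^2 + 51*a - 63)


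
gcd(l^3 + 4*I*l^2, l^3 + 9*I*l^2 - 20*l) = l^2 + 4*I*l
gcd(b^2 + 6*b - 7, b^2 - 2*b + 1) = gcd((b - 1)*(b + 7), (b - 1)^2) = b - 1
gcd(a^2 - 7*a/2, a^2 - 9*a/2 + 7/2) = a - 7/2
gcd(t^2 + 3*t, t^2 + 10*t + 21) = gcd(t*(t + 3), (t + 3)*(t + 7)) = t + 3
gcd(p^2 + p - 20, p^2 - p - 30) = p + 5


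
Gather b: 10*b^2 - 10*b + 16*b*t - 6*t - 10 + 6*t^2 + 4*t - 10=10*b^2 + b*(16*t - 10) + 6*t^2 - 2*t - 20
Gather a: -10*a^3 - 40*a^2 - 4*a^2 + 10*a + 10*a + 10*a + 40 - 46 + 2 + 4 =-10*a^3 - 44*a^2 + 30*a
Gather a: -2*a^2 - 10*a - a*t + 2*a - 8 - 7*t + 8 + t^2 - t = -2*a^2 + a*(-t - 8) + t^2 - 8*t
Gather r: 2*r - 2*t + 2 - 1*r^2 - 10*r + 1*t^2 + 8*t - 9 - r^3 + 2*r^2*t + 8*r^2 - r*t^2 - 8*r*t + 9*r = -r^3 + r^2*(2*t + 7) + r*(-t^2 - 8*t + 1) + t^2 + 6*t - 7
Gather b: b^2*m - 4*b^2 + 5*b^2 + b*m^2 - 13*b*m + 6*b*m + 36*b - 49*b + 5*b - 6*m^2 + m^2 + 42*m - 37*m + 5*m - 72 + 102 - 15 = b^2*(m + 1) + b*(m^2 - 7*m - 8) - 5*m^2 + 10*m + 15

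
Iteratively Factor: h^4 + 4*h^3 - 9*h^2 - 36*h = (h - 3)*(h^3 + 7*h^2 + 12*h) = (h - 3)*(h + 3)*(h^2 + 4*h) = h*(h - 3)*(h + 3)*(h + 4)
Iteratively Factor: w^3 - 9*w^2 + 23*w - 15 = (w - 5)*(w^2 - 4*w + 3) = (w - 5)*(w - 3)*(w - 1)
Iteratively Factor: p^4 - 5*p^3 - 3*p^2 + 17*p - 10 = (p - 5)*(p^3 - 3*p + 2) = (p - 5)*(p - 1)*(p^2 + p - 2) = (p - 5)*(p - 1)^2*(p + 2)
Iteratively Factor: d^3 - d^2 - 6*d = (d + 2)*(d^2 - 3*d) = d*(d + 2)*(d - 3)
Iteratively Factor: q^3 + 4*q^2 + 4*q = (q)*(q^2 + 4*q + 4) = q*(q + 2)*(q + 2)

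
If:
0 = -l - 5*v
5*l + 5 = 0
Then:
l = -1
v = 1/5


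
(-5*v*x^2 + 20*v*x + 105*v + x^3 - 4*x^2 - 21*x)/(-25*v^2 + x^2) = (x^2 - 4*x - 21)/(5*v + x)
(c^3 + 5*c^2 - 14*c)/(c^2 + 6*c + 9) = c*(c^2 + 5*c - 14)/(c^2 + 6*c + 9)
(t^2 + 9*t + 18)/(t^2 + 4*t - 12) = (t + 3)/(t - 2)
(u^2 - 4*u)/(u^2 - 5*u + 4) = u/(u - 1)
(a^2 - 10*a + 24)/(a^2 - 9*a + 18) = (a - 4)/(a - 3)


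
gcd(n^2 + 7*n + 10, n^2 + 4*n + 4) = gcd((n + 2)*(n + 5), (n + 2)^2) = n + 2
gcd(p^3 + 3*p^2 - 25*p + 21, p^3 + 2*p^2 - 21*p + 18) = p^2 - 4*p + 3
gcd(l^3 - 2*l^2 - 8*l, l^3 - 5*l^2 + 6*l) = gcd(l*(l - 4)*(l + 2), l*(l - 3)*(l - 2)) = l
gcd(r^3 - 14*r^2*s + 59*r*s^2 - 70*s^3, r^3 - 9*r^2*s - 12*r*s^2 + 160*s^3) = r - 5*s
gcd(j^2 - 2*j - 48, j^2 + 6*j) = j + 6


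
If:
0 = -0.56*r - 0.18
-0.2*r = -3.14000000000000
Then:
No Solution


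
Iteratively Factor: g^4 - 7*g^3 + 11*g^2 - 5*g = (g)*(g^3 - 7*g^2 + 11*g - 5) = g*(g - 1)*(g^2 - 6*g + 5) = g*(g - 1)^2*(g - 5)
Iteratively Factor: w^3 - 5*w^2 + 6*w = (w - 2)*(w^2 - 3*w) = w*(w - 2)*(w - 3)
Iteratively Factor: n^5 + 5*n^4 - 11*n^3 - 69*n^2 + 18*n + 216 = (n + 3)*(n^4 + 2*n^3 - 17*n^2 - 18*n + 72) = (n - 2)*(n + 3)*(n^3 + 4*n^2 - 9*n - 36) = (n - 2)*(n + 3)*(n + 4)*(n^2 - 9) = (n - 3)*(n - 2)*(n + 3)*(n + 4)*(n + 3)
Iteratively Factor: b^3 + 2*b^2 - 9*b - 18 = (b + 3)*(b^2 - b - 6) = (b - 3)*(b + 3)*(b + 2)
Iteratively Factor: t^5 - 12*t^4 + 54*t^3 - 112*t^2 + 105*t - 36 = (t - 3)*(t^4 - 9*t^3 + 27*t^2 - 31*t + 12) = (t - 3)*(t - 1)*(t^3 - 8*t^2 + 19*t - 12) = (t - 3)^2*(t - 1)*(t^2 - 5*t + 4) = (t - 3)^2*(t - 1)^2*(t - 4)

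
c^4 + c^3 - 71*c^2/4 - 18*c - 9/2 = (c + 1/2)^2*(c - 3*sqrt(2))*(c + 3*sqrt(2))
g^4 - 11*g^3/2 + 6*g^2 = g^2*(g - 4)*(g - 3/2)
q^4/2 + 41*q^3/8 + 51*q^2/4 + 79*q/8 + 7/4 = (q/2 + 1)*(q + 1/4)*(q + 1)*(q + 7)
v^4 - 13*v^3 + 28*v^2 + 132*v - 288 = (v - 8)*(v - 6)*(v - 2)*(v + 3)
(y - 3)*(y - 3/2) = y^2 - 9*y/2 + 9/2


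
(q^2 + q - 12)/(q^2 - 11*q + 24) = (q + 4)/(q - 8)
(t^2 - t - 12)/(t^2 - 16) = (t + 3)/(t + 4)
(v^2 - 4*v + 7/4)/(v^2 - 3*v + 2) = (v^2 - 4*v + 7/4)/(v^2 - 3*v + 2)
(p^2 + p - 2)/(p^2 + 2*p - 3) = (p + 2)/(p + 3)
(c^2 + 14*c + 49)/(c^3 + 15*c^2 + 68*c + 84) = (c + 7)/(c^2 + 8*c + 12)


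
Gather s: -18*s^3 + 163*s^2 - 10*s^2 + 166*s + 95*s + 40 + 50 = -18*s^3 + 153*s^2 + 261*s + 90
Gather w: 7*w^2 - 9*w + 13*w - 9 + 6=7*w^2 + 4*w - 3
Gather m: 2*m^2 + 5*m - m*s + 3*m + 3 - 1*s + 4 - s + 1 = 2*m^2 + m*(8 - s) - 2*s + 8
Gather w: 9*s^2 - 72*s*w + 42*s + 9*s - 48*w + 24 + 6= 9*s^2 + 51*s + w*(-72*s - 48) + 30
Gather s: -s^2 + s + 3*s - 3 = -s^2 + 4*s - 3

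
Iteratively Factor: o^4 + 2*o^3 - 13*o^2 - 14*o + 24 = (o + 4)*(o^3 - 2*o^2 - 5*o + 6) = (o - 1)*(o + 4)*(o^2 - o - 6) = (o - 3)*(o - 1)*(o + 4)*(o + 2)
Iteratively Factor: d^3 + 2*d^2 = (d)*(d^2 + 2*d) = d*(d + 2)*(d)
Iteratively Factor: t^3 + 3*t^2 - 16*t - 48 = (t + 4)*(t^2 - t - 12) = (t - 4)*(t + 4)*(t + 3)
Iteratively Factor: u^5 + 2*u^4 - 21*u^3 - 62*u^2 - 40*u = (u - 5)*(u^4 + 7*u^3 + 14*u^2 + 8*u) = (u - 5)*(u + 1)*(u^3 + 6*u^2 + 8*u) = (u - 5)*(u + 1)*(u + 4)*(u^2 + 2*u) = (u - 5)*(u + 1)*(u + 2)*(u + 4)*(u)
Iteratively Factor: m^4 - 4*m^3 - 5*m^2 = (m)*(m^3 - 4*m^2 - 5*m) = m^2*(m^2 - 4*m - 5) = m^2*(m - 5)*(m + 1)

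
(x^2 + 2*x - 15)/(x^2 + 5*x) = (x - 3)/x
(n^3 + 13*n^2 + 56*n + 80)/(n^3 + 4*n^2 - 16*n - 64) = (n + 5)/(n - 4)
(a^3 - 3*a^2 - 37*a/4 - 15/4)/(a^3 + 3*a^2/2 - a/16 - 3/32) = 8*(2*a^2 - 9*a - 5)/(16*a^2 - 1)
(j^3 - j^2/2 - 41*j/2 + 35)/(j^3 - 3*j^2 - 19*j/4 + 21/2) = 2*(j^2 + 3*j - 10)/(2*j^2 + j - 6)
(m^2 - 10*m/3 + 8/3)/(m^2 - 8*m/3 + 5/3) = (3*m^2 - 10*m + 8)/(3*m^2 - 8*m + 5)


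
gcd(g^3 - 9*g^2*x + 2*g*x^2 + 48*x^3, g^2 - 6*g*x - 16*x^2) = -g^2 + 6*g*x + 16*x^2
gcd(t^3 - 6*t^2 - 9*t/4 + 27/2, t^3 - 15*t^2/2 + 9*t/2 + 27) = t^2 - 9*t/2 - 9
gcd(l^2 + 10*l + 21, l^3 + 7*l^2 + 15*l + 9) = l + 3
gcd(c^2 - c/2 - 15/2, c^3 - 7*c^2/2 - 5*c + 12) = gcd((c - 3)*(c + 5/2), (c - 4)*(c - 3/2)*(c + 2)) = 1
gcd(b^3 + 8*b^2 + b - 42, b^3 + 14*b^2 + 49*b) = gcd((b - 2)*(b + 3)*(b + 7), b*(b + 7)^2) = b + 7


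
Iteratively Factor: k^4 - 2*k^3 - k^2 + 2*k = (k)*(k^3 - 2*k^2 - k + 2) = k*(k + 1)*(k^2 - 3*k + 2) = k*(k - 2)*(k + 1)*(k - 1)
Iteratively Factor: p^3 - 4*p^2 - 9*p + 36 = (p - 4)*(p^2 - 9) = (p - 4)*(p - 3)*(p + 3)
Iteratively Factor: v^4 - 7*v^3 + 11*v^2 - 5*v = (v - 5)*(v^3 - 2*v^2 + v) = v*(v - 5)*(v^2 - 2*v + 1) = v*(v - 5)*(v - 1)*(v - 1)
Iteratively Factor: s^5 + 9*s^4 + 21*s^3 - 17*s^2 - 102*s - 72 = (s - 2)*(s^4 + 11*s^3 + 43*s^2 + 69*s + 36) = (s - 2)*(s + 4)*(s^3 + 7*s^2 + 15*s + 9) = (s - 2)*(s + 3)*(s + 4)*(s^2 + 4*s + 3) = (s - 2)*(s + 3)^2*(s + 4)*(s + 1)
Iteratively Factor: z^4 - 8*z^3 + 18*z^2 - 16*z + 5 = (z - 1)*(z^3 - 7*z^2 + 11*z - 5) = (z - 1)^2*(z^2 - 6*z + 5) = (z - 1)^3*(z - 5)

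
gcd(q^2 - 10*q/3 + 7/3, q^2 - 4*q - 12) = 1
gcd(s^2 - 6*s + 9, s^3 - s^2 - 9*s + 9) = s - 3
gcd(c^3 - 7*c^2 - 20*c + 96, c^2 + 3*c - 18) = c - 3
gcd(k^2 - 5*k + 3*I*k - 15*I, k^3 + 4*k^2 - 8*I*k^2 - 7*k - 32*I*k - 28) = 1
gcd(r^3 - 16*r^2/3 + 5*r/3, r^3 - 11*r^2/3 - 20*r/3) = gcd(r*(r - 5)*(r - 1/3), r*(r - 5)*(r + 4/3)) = r^2 - 5*r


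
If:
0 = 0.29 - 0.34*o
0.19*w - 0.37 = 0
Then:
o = 0.85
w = 1.95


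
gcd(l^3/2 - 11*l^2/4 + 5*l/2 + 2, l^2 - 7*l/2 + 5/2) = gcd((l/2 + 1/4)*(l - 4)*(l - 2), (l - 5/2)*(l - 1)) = 1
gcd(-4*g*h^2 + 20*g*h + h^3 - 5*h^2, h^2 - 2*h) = h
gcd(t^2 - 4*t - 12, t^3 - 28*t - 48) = t^2 - 4*t - 12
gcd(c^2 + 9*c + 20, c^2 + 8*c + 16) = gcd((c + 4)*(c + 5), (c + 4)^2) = c + 4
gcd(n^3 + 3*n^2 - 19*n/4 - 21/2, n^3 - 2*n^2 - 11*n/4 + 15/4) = n + 3/2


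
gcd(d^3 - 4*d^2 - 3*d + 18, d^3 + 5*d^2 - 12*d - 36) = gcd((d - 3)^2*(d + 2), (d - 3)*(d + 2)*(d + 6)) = d^2 - d - 6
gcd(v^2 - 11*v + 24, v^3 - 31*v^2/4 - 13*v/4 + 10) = v - 8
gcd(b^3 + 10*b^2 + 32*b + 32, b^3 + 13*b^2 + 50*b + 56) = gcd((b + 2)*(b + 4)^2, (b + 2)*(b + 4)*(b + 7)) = b^2 + 6*b + 8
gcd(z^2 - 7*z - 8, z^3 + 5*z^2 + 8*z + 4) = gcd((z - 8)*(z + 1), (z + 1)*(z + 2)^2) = z + 1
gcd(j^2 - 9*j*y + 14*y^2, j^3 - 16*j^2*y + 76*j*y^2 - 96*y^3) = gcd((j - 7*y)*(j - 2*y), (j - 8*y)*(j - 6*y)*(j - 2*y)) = -j + 2*y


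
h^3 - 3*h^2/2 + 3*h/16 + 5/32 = (h - 5/4)*(h - 1/2)*(h + 1/4)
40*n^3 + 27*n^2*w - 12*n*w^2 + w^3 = (-8*n + w)*(-5*n + w)*(n + w)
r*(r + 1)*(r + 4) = r^3 + 5*r^2 + 4*r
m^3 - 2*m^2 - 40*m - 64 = (m - 8)*(m + 2)*(m + 4)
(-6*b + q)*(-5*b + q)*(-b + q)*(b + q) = -30*b^4 + 11*b^3*q + 29*b^2*q^2 - 11*b*q^3 + q^4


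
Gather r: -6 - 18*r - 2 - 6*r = -24*r - 8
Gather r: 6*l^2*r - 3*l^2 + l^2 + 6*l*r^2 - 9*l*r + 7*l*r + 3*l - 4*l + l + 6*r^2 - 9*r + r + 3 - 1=-2*l^2 + r^2*(6*l + 6) + r*(6*l^2 - 2*l - 8) + 2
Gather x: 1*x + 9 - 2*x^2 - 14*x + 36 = -2*x^2 - 13*x + 45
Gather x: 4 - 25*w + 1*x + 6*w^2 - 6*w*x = 6*w^2 - 25*w + x*(1 - 6*w) + 4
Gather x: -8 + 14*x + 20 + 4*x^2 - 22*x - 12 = 4*x^2 - 8*x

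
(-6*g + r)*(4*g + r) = -24*g^2 - 2*g*r + r^2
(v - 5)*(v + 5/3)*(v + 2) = v^3 - 4*v^2/3 - 15*v - 50/3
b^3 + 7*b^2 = b^2*(b + 7)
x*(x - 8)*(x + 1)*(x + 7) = x^4 - 57*x^2 - 56*x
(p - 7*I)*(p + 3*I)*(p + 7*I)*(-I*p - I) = -I*p^4 + 3*p^3 - I*p^3 + 3*p^2 - 49*I*p^2 + 147*p - 49*I*p + 147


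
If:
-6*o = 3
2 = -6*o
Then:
No Solution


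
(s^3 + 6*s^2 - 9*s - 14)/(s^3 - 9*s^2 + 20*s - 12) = (s^2 + 8*s + 7)/(s^2 - 7*s + 6)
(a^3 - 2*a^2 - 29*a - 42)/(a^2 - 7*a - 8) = (-a^3 + 2*a^2 + 29*a + 42)/(-a^2 + 7*a + 8)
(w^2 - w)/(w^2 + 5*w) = (w - 1)/(w + 5)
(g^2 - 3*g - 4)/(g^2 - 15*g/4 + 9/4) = 4*(g^2 - 3*g - 4)/(4*g^2 - 15*g + 9)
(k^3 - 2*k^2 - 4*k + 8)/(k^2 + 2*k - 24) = (k^3 - 2*k^2 - 4*k + 8)/(k^2 + 2*k - 24)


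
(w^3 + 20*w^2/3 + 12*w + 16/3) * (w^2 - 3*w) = w^5 + 11*w^4/3 - 8*w^3 - 92*w^2/3 - 16*w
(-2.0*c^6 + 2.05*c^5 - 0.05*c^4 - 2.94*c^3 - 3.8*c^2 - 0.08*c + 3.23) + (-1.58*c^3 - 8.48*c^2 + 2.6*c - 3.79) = -2.0*c^6 + 2.05*c^5 - 0.05*c^4 - 4.52*c^3 - 12.28*c^2 + 2.52*c - 0.56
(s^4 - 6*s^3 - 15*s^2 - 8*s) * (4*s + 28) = 4*s^5 + 4*s^4 - 228*s^3 - 452*s^2 - 224*s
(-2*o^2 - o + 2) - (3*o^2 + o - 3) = -5*o^2 - 2*o + 5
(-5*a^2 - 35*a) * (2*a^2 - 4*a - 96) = -10*a^4 - 50*a^3 + 620*a^2 + 3360*a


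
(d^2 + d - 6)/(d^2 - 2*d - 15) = (d - 2)/(d - 5)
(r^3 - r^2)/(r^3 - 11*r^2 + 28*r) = r*(r - 1)/(r^2 - 11*r + 28)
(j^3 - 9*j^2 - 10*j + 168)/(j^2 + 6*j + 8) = (j^2 - 13*j + 42)/(j + 2)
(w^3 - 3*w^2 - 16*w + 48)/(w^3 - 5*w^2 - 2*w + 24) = (w + 4)/(w + 2)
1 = 1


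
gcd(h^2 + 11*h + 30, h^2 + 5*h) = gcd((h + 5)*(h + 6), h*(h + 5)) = h + 5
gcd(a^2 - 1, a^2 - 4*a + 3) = a - 1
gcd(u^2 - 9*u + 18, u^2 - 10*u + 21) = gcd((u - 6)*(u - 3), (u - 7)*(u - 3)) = u - 3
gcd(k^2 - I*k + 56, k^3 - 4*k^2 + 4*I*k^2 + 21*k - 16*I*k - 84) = k + 7*I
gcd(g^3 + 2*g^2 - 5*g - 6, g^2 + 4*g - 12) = g - 2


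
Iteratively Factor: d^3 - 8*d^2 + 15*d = (d)*(d^2 - 8*d + 15) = d*(d - 5)*(d - 3)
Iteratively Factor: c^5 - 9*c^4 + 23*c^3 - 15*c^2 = (c - 5)*(c^4 - 4*c^3 + 3*c^2) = c*(c - 5)*(c^3 - 4*c^2 + 3*c) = c*(c - 5)*(c - 1)*(c^2 - 3*c) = c^2*(c - 5)*(c - 1)*(c - 3)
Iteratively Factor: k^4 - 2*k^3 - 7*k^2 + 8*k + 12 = (k + 1)*(k^3 - 3*k^2 - 4*k + 12) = (k - 3)*(k + 1)*(k^2 - 4) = (k - 3)*(k + 1)*(k + 2)*(k - 2)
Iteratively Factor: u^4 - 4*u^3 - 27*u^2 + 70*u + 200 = (u - 5)*(u^3 + u^2 - 22*u - 40) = (u - 5)^2*(u^2 + 6*u + 8) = (u - 5)^2*(u + 4)*(u + 2)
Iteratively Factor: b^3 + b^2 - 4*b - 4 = (b + 1)*(b^2 - 4) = (b - 2)*(b + 1)*(b + 2)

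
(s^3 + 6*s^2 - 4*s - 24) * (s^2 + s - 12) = s^5 + 7*s^4 - 10*s^3 - 100*s^2 + 24*s + 288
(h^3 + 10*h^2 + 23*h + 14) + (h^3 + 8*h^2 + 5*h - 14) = 2*h^3 + 18*h^2 + 28*h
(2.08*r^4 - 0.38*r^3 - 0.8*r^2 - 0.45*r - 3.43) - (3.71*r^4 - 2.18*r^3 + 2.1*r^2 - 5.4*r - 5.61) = -1.63*r^4 + 1.8*r^3 - 2.9*r^2 + 4.95*r + 2.18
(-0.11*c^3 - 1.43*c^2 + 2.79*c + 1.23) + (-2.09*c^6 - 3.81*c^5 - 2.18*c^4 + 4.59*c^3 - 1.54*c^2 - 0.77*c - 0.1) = -2.09*c^6 - 3.81*c^5 - 2.18*c^4 + 4.48*c^3 - 2.97*c^2 + 2.02*c + 1.13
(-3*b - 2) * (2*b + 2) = -6*b^2 - 10*b - 4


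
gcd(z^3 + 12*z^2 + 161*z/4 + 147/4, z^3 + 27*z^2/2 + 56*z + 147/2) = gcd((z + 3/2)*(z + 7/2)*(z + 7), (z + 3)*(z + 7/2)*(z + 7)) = z^2 + 21*z/2 + 49/2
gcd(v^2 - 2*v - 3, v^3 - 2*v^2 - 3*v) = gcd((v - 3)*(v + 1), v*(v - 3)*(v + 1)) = v^2 - 2*v - 3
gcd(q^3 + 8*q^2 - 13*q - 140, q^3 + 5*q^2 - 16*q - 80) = q^2 + q - 20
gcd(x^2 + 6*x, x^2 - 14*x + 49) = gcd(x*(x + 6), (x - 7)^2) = 1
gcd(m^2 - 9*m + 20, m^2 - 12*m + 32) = m - 4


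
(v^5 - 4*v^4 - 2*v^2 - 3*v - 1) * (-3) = -3*v^5 + 12*v^4 + 6*v^2 + 9*v + 3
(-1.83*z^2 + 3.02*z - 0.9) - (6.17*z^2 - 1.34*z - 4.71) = -8.0*z^2 + 4.36*z + 3.81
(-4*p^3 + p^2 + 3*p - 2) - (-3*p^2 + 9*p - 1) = -4*p^3 + 4*p^2 - 6*p - 1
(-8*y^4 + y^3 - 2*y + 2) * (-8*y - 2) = 64*y^5 + 8*y^4 - 2*y^3 + 16*y^2 - 12*y - 4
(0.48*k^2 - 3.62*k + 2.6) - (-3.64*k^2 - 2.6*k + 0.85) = 4.12*k^2 - 1.02*k + 1.75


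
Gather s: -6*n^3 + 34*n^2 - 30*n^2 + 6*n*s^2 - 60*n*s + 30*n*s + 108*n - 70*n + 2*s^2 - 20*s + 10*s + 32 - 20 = -6*n^3 + 4*n^2 + 38*n + s^2*(6*n + 2) + s*(-30*n - 10) + 12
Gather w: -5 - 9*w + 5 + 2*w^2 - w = 2*w^2 - 10*w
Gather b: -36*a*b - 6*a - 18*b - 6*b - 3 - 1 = -6*a + b*(-36*a - 24) - 4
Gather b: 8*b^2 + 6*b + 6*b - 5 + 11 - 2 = 8*b^2 + 12*b + 4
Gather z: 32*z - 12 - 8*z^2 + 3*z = -8*z^2 + 35*z - 12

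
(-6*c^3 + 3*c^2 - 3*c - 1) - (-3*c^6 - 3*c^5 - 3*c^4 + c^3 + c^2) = 3*c^6 + 3*c^5 + 3*c^4 - 7*c^3 + 2*c^2 - 3*c - 1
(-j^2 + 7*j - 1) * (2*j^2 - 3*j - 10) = -2*j^4 + 17*j^3 - 13*j^2 - 67*j + 10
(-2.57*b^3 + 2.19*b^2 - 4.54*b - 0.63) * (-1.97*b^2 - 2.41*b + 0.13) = 5.0629*b^5 + 1.8794*b^4 + 3.3318*b^3 + 12.4672*b^2 + 0.9281*b - 0.0819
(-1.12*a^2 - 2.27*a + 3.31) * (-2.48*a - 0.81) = 2.7776*a^3 + 6.5368*a^2 - 6.3701*a - 2.6811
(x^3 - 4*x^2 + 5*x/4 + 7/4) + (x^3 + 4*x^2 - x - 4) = 2*x^3 + x/4 - 9/4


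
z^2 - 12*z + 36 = (z - 6)^2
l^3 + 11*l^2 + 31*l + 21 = (l + 1)*(l + 3)*(l + 7)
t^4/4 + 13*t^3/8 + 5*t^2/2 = t^2*(t/4 + 1)*(t + 5/2)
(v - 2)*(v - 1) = v^2 - 3*v + 2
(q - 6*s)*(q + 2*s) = q^2 - 4*q*s - 12*s^2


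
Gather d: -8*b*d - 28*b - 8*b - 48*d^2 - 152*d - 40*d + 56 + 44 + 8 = -36*b - 48*d^2 + d*(-8*b - 192) + 108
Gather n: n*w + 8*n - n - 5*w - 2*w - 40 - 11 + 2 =n*(w + 7) - 7*w - 49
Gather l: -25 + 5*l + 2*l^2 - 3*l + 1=2*l^2 + 2*l - 24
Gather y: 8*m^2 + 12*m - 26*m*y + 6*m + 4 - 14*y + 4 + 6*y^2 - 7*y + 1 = 8*m^2 + 18*m + 6*y^2 + y*(-26*m - 21) + 9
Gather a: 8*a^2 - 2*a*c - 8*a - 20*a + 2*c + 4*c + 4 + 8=8*a^2 + a*(-2*c - 28) + 6*c + 12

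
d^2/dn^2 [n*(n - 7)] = 2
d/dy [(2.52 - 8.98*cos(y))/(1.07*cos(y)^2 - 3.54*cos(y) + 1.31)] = (-9.6086*cos(y)^2 + 5.3928*cos(y) + 2.843)*sin(y)/(1.1449*cos(y)^4 - 7.5756*cos(y)^3 + 15.335*cos(y)^2 - 9.2748*cos(y) + 1.7161)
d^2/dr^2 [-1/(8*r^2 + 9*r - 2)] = 2*(64*r^2 + 72*r - (16*r + 9)^2 - 16)/(8*r^2 + 9*r - 2)^3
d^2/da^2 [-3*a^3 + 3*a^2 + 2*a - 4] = 6 - 18*a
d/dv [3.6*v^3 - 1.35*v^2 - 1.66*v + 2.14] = 10.8*v^2 - 2.7*v - 1.66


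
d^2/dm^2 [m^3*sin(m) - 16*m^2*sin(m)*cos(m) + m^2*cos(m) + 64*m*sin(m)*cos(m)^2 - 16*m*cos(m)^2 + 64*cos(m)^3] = -m^3*sin(m) + 32*m^2*sin(2*m) + 5*m^2*cos(m) - 14*m*sin(m) - 144*m*sin(3*m) - 32*m*cos(2*m) + 16*sin(2*m) - 14*cos(m) - 48*cos(3*m)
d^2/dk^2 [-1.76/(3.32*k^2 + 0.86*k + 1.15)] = (38.798848*k^2 + 10.050304*k - 1.76*(6.64*k + 0.86)*(13.28*k + 1.72) + 13.43936)/(3.32*k^2 + 0.86*k + 1.15)^3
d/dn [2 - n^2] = -2*n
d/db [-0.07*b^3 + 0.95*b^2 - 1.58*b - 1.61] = -0.21*b^2 + 1.9*b - 1.58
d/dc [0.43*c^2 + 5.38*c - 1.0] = 0.86*c + 5.38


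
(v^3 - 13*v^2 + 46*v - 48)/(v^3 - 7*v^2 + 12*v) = (v^2 - 10*v + 16)/(v*(v - 4))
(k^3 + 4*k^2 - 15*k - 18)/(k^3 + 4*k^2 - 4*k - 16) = (k^3 + 4*k^2 - 15*k - 18)/(k^3 + 4*k^2 - 4*k - 16)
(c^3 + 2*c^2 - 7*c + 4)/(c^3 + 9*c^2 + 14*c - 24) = (c - 1)/(c + 6)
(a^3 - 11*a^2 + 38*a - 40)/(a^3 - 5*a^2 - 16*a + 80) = (a - 2)/(a + 4)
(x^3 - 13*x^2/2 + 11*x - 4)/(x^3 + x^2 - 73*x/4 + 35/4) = 2*(x^2 - 6*x + 8)/(2*x^2 + 3*x - 35)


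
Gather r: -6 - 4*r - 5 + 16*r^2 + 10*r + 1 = 16*r^2 + 6*r - 10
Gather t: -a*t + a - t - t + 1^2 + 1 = a + t*(-a - 2) + 2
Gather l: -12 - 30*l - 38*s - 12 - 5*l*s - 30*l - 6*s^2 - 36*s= l*(-5*s - 60) - 6*s^2 - 74*s - 24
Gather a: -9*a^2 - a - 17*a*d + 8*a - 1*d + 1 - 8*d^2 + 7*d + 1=-9*a^2 + a*(7 - 17*d) - 8*d^2 + 6*d + 2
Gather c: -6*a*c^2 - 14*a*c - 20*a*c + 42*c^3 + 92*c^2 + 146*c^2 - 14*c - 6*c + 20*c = -34*a*c + 42*c^3 + c^2*(238 - 6*a)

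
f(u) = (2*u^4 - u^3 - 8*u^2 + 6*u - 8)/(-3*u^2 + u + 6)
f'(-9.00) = 12.14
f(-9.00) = -53.42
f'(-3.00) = 4.87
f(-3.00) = -3.79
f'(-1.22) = 1782.20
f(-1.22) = -66.65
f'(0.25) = 0.22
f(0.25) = -1.16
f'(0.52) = -0.81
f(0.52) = -1.23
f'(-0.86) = 16.78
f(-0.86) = -5.94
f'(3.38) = -4.64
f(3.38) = -5.76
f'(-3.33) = 5.08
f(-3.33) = -5.43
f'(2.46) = -4.53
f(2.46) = -1.72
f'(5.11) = -6.73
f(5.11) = -15.53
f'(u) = (6*u - 1)*(2*u^4 - u^3 - 8*u^2 + 6*u - 8)/(-3*u^2 + u + 6)^2 + (8*u^3 - 3*u^2 - 16*u + 6)/(-3*u^2 + u + 6) = (-12*u^5 + 9*u^4 + 46*u^3 - 8*u^2 - 144*u + 44)/(9*u^4 - 6*u^3 - 35*u^2 + 12*u + 36)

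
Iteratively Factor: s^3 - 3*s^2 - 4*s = (s - 4)*(s^2 + s) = (s - 4)*(s + 1)*(s)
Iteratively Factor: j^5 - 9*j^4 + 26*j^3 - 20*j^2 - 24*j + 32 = (j - 2)*(j^4 - 7*j^3 + 12*j^2 + 4*j - 16) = (j - 2)^2*(j^3 - 5*j^2 + 2*j + 8) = (j - 2)^2*(j + 1)*(j^2 - 6*j + 8) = (j - 2)^3*(j + 1)*(j - 4)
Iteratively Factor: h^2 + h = (h)*(h + 1)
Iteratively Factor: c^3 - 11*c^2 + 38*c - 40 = (c - 2)*(c^2 - 9*c + 20) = (c - 4)*(c - 2)*(c - 5)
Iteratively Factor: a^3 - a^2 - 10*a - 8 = (a + 1)*(a^2 - 2*a - 8) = (a + 1)*(a + 2)*(a - 4)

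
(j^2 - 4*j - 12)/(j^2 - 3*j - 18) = (j + 2)/(j + 3)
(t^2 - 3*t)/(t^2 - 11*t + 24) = t/(t - 8)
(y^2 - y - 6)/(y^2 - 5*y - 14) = (y - 3)/(y - 7)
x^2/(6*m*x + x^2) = x/(6*m + x)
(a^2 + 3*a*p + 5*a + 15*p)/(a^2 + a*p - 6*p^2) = (-a - 5)/(-a + 2*p)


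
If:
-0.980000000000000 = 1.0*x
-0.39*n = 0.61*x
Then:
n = 1.53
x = -0.98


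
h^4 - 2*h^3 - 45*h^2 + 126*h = h*(h - 6)*(h - 3)*(h + 7)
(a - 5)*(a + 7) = a^2 + 2*a - 35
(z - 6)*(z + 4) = z^2 - 2*z - 24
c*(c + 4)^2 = c^3 + 8*c^2 + 16*c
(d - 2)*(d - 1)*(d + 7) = d^3 + 4*d^2 - 19*d + 14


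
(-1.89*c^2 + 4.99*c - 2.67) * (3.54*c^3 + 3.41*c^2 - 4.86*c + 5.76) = -6.6906*c^5 + 11.2197*c^4 + 16.7495*c^3 - 44.2425*c^2 + 41.7186*c - 15.3792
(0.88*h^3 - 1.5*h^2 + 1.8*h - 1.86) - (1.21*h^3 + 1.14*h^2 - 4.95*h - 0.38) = -0.33*h^3 - 2.64*h^2 + 6.75*h - 1.48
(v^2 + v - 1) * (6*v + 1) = 6*v^3 + 7*v^2 - 5*v - 1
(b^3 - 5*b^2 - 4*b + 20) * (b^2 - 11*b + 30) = b^5 - 16*b^4 + 81*b^3 - 86*b^2 - 340*b + 600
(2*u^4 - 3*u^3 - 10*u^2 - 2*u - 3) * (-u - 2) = -2*u^5 - u^4 + 16*u^3 + 22*u^2 + 7*u + 6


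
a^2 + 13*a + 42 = (a + 6)*(a + 7)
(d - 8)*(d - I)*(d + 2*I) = d^3 - 8*d^2 + I*d^2 + 2*d - 8*I*d - 16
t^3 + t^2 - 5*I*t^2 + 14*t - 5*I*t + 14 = (t + 1)*(t - 7*I)*(t + 2*I)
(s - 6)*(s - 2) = s^2 - 8*s + 12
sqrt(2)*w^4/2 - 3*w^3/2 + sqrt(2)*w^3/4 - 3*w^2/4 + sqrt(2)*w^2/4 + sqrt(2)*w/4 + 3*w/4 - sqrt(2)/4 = (w - 1/2)*(w - sqrt(2))*(w - sqrt(2)/2)*(sqrt(2)*w/2 + sqrt(2)/2)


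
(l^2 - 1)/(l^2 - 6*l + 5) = (l + 1)/(l - 5)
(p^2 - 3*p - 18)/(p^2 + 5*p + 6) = (p - 6)/(p + 2)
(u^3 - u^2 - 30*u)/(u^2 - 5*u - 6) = u*(u + 5)/(u + 1)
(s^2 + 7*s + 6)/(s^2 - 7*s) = (s^2 + 7*s + 6)/(s*(s - 7))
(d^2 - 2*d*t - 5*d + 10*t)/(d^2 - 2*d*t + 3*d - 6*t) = (d - 5)/(d + 3)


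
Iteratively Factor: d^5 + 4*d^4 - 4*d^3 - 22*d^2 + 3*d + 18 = (d - 1)*(d^4 + 5*d^3 + d^2 - 21*d - 18) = (d - 1)*(d + 3)*(d^3 + 2*d^2 - 5*d - 6) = (d - 1)*(d + 3)^2*(d^2 - d - 2) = (d - 2)*(d - 1)*(d + 3)^2*(d + 1)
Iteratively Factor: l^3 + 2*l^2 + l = (l + 1)*(l^2 + l) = (l + 1)^2*(l)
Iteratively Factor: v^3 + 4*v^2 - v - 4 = (v + 4)*(v^2 - 1) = (v + 1)*(v + 4)*(v - 1)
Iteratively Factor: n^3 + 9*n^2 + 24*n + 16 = (n + 1)*(n^2 + 8*n + 16) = (n + 1)*(n + 4)*(n + 4)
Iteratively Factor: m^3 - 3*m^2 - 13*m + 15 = (m - 1)*(m^2 - 2*m - 15) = (m - 5)*(m - 1)*(m + 3)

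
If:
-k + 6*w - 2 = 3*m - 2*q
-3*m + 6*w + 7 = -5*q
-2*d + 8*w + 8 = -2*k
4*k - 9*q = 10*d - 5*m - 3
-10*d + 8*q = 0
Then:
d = -212/335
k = -444/67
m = 674/335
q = -53/67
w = 167/335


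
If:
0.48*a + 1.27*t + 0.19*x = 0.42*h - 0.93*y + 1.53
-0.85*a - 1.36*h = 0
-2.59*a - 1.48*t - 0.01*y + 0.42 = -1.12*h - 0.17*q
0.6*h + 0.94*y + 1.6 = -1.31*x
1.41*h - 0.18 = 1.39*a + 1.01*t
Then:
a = 0.385453679515236*y - 0.965692147772043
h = 0.603557592357527 - 0.240908549697022*y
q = -0.0277183421392681*y - 3.80531489635054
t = 1.99339434715569 - 0.866793732276217*y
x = -0.607217458154035*y - 1.497812637721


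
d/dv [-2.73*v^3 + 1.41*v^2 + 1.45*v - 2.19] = -8.19*v^2 + 2.82*v + 1.45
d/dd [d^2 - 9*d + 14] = 2*d - 9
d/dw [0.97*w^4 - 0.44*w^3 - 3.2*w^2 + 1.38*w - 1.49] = 3.88*w^3 - 1.32*w^2 - 6.4*w + 1.38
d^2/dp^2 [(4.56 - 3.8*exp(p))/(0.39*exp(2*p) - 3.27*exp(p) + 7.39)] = (-0.57798*exp(4*p) - 2.071836*exp(3*p) + 48.265776*exp(2*p) - 95.6380199999999*exp(p) - 97.332212)*exp(p)/(0.059319*exp(6*p) - 1.492101*exp(5*p) + 15.88275*exp(4*p) - 91.512585*exp(3*p) + 300.95775*exp(2*p) - 535.744701*exp(p) + 403.583419)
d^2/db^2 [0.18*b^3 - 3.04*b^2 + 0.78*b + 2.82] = 1.08*b - 6.08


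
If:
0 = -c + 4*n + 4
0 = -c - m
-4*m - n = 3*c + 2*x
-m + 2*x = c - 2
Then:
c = -4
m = 4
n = -2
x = -1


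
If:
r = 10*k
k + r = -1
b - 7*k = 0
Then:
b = -7/11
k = -1/11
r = -10/11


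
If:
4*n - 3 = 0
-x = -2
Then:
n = 3/4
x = 2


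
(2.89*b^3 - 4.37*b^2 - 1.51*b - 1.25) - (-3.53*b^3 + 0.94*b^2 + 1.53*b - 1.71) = 6.42*b^3 - 5.31*b^2 - 3.04*b + 0.46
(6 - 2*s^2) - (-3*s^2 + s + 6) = s^2 - s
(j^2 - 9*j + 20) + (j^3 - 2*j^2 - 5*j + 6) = j^3 - j^2 - 14*j + 26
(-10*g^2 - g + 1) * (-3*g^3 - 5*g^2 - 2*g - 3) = 30*g^5 + 53*g^4 + 22*g^3 + 27*g^2 + g - 3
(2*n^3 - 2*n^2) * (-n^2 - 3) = -2*n^5 + 2*n^4 - 6*n^3 + 6*n^2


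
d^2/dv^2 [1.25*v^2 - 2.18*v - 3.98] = 2.50000000000000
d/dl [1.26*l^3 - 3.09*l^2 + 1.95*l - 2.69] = 3.78*l^2 - 6.18*l + 1.95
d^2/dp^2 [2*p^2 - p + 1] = 4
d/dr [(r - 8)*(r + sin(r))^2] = (r + sin(r))*(r + (2*r - 16)*(cos(r) + 1) + sin(r))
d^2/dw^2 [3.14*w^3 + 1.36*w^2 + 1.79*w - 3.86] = 18.84*w + 2.72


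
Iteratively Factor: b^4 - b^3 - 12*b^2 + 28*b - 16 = (b - 2)*(b^3 + b^2 - 10*b + 8) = (b - 2)^2*(b^2 + 3*b - 4) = (b - 2)^2*(b + 4)*(b - 1)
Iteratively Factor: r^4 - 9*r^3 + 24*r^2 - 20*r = (r)*(r^3 - 9*r^2 + 24*r - 20) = r*(r - 2)*(r^2 - 7*r + 10) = r*(r - 5)*(r - 2)*(r - 2)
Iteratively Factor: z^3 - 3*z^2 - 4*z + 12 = (z - 2)*(z^2 - z - 6) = (z - 3)*(z - 2)*(z + 2)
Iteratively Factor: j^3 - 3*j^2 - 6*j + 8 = (j - 1)*(j^2 - 2*j - 8) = (j - 1)*(j + 2)*(j - 4)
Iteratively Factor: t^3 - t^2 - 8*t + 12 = (t + 3)*(t^2 - 4*t + 4) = (t - 2)*(t + 3)*(t - 2)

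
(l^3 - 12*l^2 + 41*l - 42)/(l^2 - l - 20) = (-l^3 + 12*l^2 - 41*l + 42)/(-l^2 + l + 20)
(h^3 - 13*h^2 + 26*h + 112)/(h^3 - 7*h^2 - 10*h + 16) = (h - 7)/(h - 1)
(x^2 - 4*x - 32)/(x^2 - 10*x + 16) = (x + 4)/(x - 2)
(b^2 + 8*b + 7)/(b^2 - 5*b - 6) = (b + 7)/(b - 6)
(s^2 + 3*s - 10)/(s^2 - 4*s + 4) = (s + 5)/(s - 2)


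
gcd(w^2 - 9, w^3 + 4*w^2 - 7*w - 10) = 1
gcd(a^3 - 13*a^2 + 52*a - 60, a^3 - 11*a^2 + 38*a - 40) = a^2 - 7*a + 10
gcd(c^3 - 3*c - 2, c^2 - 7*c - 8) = c + 1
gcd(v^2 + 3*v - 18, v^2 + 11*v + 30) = v + 6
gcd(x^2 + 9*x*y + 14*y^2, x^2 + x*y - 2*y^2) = x + 2*y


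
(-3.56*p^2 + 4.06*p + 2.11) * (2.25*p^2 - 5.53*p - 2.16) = -8.01*p^4 + 28.8218*p^3 - 10.0147*p^2 - 20.4379*p - 4.5576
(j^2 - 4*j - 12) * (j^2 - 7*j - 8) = j^4 - 11*j^3 + 8*j^2 + 116*j + 96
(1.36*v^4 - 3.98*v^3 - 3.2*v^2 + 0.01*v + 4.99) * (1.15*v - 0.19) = 1.564*v^5 - 4.8354*v^4 - 2.9238*v^3 + 0.6195*v^2 + 5.7366*v - 0.9481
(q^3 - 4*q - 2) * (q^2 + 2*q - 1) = q^5 + 2*q^4 - 5*q^3 - 10*q^2 + 2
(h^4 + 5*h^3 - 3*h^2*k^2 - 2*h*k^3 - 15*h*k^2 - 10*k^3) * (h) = h^5 + 5*h^4 - 3*h^3*k^2 - 2*h^2*k^3 - 15*h^2*k^2 - 10*h*k^3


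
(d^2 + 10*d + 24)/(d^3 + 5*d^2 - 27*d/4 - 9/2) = 4*(d + 4)/(4*d^2 - 4*d - 3)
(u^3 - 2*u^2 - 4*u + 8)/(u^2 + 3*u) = (u^3 - 2*u^2 - 4*u + 8)/(u*(u + 3))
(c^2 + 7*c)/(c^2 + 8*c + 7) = c/(c + 1)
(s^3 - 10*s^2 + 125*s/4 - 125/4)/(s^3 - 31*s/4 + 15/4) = (2*s^2 - 15*s + 25)/(2*s^2 + 5*s - 3)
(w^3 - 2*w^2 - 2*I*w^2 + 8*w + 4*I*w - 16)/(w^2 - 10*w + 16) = (w^2 - 2*I*w + 8)/(w - 8)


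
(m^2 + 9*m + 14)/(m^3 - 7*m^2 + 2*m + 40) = (m + 7)/(m^2 - 9*m + 20)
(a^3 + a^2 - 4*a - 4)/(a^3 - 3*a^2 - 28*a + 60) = (a^2 + 3*a + 2)/(a^2 - a - 30)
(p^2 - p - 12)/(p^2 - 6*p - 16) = (-p^2 + p + 12)/(-p^2 + 6*p + 16)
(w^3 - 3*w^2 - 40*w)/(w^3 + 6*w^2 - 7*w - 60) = w*(w - 8)/(w^2 + w - 12)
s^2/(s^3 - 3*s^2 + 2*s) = s/(s^2 - 3*s + 2)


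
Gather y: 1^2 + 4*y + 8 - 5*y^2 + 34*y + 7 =-5*y^2 + 38*y + 16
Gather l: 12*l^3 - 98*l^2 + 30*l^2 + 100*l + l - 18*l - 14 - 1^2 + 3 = 12*l^3 - 68*l^2 + 83*l - 12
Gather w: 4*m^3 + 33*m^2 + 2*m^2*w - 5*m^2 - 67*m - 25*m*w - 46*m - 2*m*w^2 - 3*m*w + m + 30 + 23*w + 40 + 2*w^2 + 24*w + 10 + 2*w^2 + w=4*m^3 + 28*m^2 - 112*m + w^2*(4 - 2*m) + w*(2*m^2 - 28*m + 48) + 80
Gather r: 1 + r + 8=r + 9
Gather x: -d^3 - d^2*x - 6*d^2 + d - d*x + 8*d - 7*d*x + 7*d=-d^3 - 6*d^2 + 16*d + x*(-d^2 - 8*d)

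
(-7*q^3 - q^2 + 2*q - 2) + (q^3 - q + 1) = -6*q^3 - q^2 + q - 1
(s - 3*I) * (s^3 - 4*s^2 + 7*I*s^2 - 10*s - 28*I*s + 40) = s^4 - 4*s^3 + 4*I*s^3 + 11*s^2 - 16*I*s^2 - 44*s + 30*I*s - 120*I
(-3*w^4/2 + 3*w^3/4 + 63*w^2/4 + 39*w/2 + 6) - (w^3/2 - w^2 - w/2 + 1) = -3*w^4/2 + w^3/4 + 67*w^2/4 + 20*w + 5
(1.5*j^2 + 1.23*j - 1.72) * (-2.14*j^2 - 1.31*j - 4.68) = -3.21*j^4 - 4.5972*j^3 - 4.9505*j^2 - 3.5032*j + 8.0496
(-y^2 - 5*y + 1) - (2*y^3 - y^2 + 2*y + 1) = -2*y^3 - 7*y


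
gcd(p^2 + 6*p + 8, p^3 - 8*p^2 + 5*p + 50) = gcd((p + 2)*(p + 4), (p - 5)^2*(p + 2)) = p + 2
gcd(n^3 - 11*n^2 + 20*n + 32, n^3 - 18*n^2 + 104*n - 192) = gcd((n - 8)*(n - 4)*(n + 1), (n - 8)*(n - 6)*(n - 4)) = n^2 - 12*n + 32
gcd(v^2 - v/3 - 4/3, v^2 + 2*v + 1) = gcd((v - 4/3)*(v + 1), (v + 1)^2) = v + 1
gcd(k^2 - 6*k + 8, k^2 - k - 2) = k - 2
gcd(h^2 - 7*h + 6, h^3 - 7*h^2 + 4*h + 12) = h - 6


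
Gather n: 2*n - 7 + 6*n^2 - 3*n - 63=6*n^2 - n - 70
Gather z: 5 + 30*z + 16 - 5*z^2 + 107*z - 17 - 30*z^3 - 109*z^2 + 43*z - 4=-30*z^3 - 114*z^2 + 180*z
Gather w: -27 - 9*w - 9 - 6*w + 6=-15*w - 30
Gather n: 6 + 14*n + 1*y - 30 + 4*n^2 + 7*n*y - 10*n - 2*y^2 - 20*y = 4*n^2 + n*(7*y + 4) - 2*y^2 - 19*y - 24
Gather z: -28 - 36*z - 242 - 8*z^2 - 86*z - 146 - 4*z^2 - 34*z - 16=-12*z^2 - 156*z - 432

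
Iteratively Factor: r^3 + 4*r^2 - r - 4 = (r - 1)*(r^2 + 5*r + 4) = (r - 1)*(r + 1)*(r + 4)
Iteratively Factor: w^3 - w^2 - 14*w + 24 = (w + 4)*(w^2 - 5*w + 6) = (w - 3)*(w + 4)*(w - 2)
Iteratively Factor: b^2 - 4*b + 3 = (b - 1)*(b - 3)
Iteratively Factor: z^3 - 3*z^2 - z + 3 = (z + 1)*(z^2 - 4*z + 3) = (z - 3)*(z + 1)*(z - 1)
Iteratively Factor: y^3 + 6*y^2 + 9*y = (y + 3)*(y^2 + 3*y) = y*(y + 3)*(y + 3)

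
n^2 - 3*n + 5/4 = (n - 5/2)*(n - 1/2)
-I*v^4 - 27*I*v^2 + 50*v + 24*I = (v - 6*I)*(v + I)*(v + 4*I)*(-I*v + 1)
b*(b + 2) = b^2 + 2*b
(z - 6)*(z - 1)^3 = z^4 - 9*z^3 + 21*z^2 - 19*z + 6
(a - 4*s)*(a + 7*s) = a^2 + 3*a*s - 28*s^2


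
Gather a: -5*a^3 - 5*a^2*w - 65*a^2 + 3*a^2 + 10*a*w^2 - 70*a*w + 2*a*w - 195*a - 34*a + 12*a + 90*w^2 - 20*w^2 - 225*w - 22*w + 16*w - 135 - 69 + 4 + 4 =-5*a^3 + a^2*(-5*w - 62) + a*(10*w^2 - 68*w - 217) + 70*w^2 - 231*w - 196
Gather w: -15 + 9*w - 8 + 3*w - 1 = 12*w - 24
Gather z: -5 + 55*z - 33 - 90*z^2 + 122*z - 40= -90*z^2 + 177*z - 78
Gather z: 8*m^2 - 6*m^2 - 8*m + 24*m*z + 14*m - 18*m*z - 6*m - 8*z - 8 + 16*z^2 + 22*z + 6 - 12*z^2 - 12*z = 2*m^2 + 4*z^2 + z*(6*m + 2) - 2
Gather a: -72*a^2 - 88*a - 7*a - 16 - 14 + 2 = -72*a^2 - 95*a - 28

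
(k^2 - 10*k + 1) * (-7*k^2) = -7*k^4 + 70*k^3 - 7*k^2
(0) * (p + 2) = 0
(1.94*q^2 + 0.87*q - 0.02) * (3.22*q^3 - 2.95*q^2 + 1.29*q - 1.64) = 6.2468*q^5 - 2.9216*q^4 - 0.1283*q^3 - 2.0003*q^2 - 1.4526*q + 0.0328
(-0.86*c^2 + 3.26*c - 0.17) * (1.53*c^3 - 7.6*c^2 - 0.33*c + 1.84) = -1.3158*c^5 + 11.5238*c^4 - 24.7523*c^3 - 1.3662*c^2 + 6.0545*c - 0.3128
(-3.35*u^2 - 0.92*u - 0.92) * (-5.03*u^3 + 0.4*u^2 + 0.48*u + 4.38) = 16.8505*u^5 + 3.2876*u^4 + 2.6516*u^3 - 15.4826*u^2 - 4.4712*u - 4.0296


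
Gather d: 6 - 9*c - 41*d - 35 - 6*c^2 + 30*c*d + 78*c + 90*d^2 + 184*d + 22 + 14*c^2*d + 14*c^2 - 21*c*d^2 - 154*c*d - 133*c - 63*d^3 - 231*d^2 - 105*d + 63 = 8*c^2 - 64*c - 63*d^3 + d^2*(-21*c - 141) + d*(14*c^2 - 124*c + 38) + 56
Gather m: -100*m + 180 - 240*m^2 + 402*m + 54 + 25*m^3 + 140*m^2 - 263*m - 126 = 25*m^3 - 100*m^2 + 39*m + 108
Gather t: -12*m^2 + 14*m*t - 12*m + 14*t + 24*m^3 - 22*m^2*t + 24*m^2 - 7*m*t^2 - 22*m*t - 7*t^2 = 24*m^3 + 12*m^2 - 12*m + t^2*(-7*m - 7) + t*(-22*m^2 - 8*m + 14)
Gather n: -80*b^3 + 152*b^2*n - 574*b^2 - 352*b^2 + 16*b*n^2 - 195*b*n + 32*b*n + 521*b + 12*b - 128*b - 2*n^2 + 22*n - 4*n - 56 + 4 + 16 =-80*b^3 - 926*b^2 + 405*b + n^2*(16*b - 2) + n*(152*b^2 - 163*b + 18) - 36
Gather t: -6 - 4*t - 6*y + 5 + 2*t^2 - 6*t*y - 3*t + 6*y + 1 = 2*t^2 + t*(-6*y - 7)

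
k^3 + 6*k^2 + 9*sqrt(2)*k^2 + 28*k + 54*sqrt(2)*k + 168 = (k + 6)*(k + 2*sqrt(2))*(k + 7*sqrt(2))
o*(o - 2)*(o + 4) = o^3 + 2*o^2 - 8*o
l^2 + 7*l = l*(l + 7)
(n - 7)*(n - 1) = n^2 - 8*n + 7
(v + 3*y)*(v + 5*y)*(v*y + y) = v^3*y + 8*v^2*y^2 + v^2*y + 15*v*y^3 + 8*v*y^2 + 15*y^3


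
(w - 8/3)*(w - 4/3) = w^2 - 4*w + 32/9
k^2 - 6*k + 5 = (k - 5)*(k - 1)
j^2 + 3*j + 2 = (j + 1)*(j + 2)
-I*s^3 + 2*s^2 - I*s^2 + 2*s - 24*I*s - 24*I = (s - 4*I)*(s + 6*I)*(-I*s - I)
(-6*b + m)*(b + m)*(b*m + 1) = -6*b^3*m - 5*b^2*m^2 - 6*b^2 + b*m^3 - 5*b*m + m^2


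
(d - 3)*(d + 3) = d^2 - 9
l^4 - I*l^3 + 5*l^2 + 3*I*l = l*(l - 3*I)*(l + I)^2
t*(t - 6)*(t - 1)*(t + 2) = t^4 - 5*t^3 - 8*t^2 + 12*t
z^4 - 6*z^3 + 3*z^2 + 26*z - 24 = (z - 4)*(z - 3)*(z - 1)*(z + 2)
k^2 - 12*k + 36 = (k - 6)^2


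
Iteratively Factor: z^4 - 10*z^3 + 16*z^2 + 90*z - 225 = (z + 3)*(z^3 - 13*z^2 + 55*z - 75) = (z - 3)*(z + 3)*(z^2 - 10*z + 25) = (z - 5)*(z - 3)*(z + 3)*(z - 5)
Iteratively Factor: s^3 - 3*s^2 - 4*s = (s - 4)*(s^2 + s) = (s - 4)*(s + 1)*(s)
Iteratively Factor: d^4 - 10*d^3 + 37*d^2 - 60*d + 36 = (d - 3)*(d^3 - 7*d^2 + 16*d - 12) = (d - 3)^2*(d^2 - 4*d + 4) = (d - 3)^2*(d - 2)*(d - 2)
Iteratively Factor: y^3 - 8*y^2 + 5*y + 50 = (y - 5)*(y^2 - 3*y - 10) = (y - 5)^2*(y + 2)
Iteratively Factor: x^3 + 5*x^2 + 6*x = (x)*(x^2 + 5*x + 6) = x*(x + 2)*(x + 3)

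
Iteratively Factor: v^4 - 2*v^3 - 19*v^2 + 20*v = (v + 4)*(v^3 - 6*v^2 + 5*v) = v*(v + 4)*(v^2 - 6*v + 5) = v*(v - 1)*(v + 4)*(v - 5)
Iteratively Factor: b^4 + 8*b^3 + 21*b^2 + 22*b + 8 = (b + 4)*(b^3 + 4*b^2 + 5*b + 2) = (b + 1)*(b + 4)*(b^2 + 3*b + 2) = (b + 1)*(b + 2)*(b + 4)*(b + 1)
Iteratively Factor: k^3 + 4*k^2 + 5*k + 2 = (k + 1)*(k^2 + 3*k + 2) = (k + 1)*(k + 2)*(k + 1)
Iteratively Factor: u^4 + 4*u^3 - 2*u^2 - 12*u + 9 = (u + 3)*(u^3 + u^2 - 5*u + 3) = (u - 1)*(u + 3)*(u^2 + 2*u - 3) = (u - 1)^2*(u + 3)*(u + 3)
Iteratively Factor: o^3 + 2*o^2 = (o)*(o^2 + 2*o) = o^2*(o + 2)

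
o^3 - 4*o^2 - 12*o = o*(o - 6)*(o + 2)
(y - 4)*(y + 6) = y^2 + 2*y - 24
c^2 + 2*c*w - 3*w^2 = (c - w)*(c + 3*w)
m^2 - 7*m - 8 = (m - 8)*(m + 1)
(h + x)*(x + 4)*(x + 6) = h*x^2 + 10*h*x + 24*h + x^3 + 10*x^2 + 24*x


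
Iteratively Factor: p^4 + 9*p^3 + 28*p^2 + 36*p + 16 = (p + 4)*(p^3 + 5*p^2 + 8*p + 4) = (p + 2)*(p + 4)*(p^2 + 3*p + 2) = (p + 2)^2*(p + 4)*(p + 1)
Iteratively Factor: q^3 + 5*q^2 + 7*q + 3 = (q + 3)*(q^2 + 2*q + 1) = (q + 1)*(q + 3)*(q + 1)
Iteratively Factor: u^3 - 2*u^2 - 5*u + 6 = (u - 3)*(u^2 + u - 2) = (u - 3)*(u - 1)*(u + 2)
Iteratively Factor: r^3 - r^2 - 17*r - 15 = (r + 1)*(r^2 - 2*r - 15) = (r + 1)*(r + 3)*(r - 5)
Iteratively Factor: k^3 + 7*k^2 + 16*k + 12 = (k + 2)*(k^2 + 5*k + 6) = (k + 2)*(k + 3)*(k + 2)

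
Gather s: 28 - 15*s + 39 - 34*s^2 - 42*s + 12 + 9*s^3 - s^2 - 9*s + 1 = 9*s^3 - 35*s^2 - 66*s + 80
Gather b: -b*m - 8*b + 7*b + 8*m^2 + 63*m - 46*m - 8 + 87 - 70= b*(-m - 1) + 8*m^2 + 17*m + 9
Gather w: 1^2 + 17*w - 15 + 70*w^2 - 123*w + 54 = 70*w^2 - 106*w + 40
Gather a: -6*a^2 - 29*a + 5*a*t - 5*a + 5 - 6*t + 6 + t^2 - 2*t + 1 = -6*a^2 + a*(5*t - 34) + t^2 - 8*t + 12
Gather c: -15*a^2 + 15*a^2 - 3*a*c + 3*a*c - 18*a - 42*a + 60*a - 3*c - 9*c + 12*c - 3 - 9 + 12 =0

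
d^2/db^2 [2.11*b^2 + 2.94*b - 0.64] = 4.22000000000000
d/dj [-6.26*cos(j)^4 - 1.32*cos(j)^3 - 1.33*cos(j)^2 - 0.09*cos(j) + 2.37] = (25.04*cos(j)^3 + 3.96*cos(j)^2 + 2.66*cos(j) + 0.09)*sin(j)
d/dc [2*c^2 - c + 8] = 4*c - 1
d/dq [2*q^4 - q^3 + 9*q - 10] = 8*q^3 - 3*q^2 + 9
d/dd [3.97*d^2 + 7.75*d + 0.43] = 7.94*d + 7.75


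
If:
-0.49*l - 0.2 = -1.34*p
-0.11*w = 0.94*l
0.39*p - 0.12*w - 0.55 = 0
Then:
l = 0.42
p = 0.30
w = -3.60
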